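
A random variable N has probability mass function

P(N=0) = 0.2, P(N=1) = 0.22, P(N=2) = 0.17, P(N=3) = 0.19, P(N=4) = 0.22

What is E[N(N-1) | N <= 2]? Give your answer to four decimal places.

P(N <= 2) = 0.2 + 0.22 + 0.17 = 0.59.
E[N(N-1) | N <= 2] = [0·0.2 + 0·0.22 + 2·0.17] / 0.59
 = 0.34 / 0.59
 = 34/59

0.5763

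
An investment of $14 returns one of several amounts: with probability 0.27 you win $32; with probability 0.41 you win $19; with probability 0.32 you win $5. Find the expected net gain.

E[payout] = 32·0.27 + 19·0.41 + 5·0.32
 = 8.64 + 7.79 + 1.6
 = 18.03
Net = 18.03 - 14 = 4.03

4.03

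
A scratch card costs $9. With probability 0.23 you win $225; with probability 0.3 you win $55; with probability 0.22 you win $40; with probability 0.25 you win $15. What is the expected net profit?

71.8

E[payout] = 225·0.23 + 55·0.3 + 40·0.22 + 15·0.25
 = 51.75 + 16.5 + 8.8 + 3.75
 = 80.8
Net = 80.8 - 9 = 71.8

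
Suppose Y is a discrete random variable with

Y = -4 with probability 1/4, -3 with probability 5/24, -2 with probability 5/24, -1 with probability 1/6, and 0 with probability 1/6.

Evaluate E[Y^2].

6.875

E[Y^2] = Σ y^2·P(Y=y)
 = 16·1/4 + 9·5/24 + 4·5/24 + 1·1/6 + 0·1/6
 = 4 + 15/8 + 5/6 + 1/6 + 0
 = 55/8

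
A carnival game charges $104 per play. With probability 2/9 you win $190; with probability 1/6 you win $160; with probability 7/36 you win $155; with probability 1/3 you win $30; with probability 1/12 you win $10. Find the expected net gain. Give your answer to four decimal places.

E[payout] = 190·2/9 + 160·1/6 + 155·7/36 + 30·1/3 + 10·1/12
 = 380/9 + 80/3 + 1085/36 + 10 + 5/6
 = 3955/36
Net = 3955/36 - 104 = 211/36

5.8611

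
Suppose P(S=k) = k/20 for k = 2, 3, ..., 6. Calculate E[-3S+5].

E[-3S+5] = Σ (-3s+5)·P(S=s)
 = (-1)·1/10 + (-4)·3/20 + (-7)·1/5 + (-10)·1/4 + (-13)·3/10
 = (-1/10) + (-3/5) + (-7/5) + (-5/2) + (-39/10)
 = -17/2

-8.5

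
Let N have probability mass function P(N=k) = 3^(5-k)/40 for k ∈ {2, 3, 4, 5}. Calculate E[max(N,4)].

4.025

E[max(N,4)] = Σ max(n,4)·P(N=n)
 = 4·27/40 + 4·9/40 + 4·3/40 + 5·1/40
 = 27/10 + 9/10 + 3/10 + 1/8
 = 161/40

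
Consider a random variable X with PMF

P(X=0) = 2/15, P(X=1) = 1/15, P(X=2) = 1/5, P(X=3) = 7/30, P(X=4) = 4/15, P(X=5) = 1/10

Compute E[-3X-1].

E[-3X-1] = Σ (-3x-1)·P(X=x)
 = (-1)·2/15 + (-4)·1/15 + (-7)·1/5 + (-10)·7/30 + (-13)·4/15 + (-16)·1/10
 = (-2/15) + (-4/15) + (-7/5) + (-7/3) + (-52/15) + (-8/5)
 = -46/5

-9.2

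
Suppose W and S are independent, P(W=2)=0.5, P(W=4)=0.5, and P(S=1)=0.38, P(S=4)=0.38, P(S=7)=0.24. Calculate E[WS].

E[WS] = Σ_w Σ_s ws · P(W=w)P(S=s)
 = 2·0.19 + 8·0.19 + 14·0.12 + 4·0.19 + 16·0.19 + 28·0.12
 = 0.38 + 1.52 + 1.68 + 0.76 + 3.04 + 3.36
 = 10.74

10.74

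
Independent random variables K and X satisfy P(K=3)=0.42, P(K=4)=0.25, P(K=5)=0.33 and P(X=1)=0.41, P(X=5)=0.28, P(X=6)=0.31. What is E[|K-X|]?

E[|K-X|] = Σ_k Σ_x |k-x| · P(K=k)P(X=x)
 = 2·0.1722 + 2·0.1176 + 3·0.1302 + 3·0.1025 + 1·0.07 + 2·0.0775 + 4·0.1353 + 0·0.0924 + 1·0.1023
 = 0.3444 + 0.2352 + 0.3906 + 0.3075 + 0.07 + 0.155 + 0.5412 + 0 + 0.1023
 = 2.1462

2.1462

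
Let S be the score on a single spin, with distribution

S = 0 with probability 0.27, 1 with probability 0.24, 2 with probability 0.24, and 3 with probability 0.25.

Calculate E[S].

1.47

E[S] = Σ s·P(S=s)
 = 0·0.27 + 1·0.24 + 2·0.24 + 3·0.25
 = 0 + 0.24 + 0.48 + 0.75
 = 1.47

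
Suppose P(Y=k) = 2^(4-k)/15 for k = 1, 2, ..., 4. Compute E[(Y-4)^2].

6

E[(Y-4)^2] = Σ (y-4)^2·P(Y=y)
 = 9·8/15 + 4·4/15 + 1·2/15 + 0·1/15
 = 24/5 + 16/15 + 2/15 + 0
 = 6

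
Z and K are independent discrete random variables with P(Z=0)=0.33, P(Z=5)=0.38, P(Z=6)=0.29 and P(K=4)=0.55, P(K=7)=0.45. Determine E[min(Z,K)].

E[min(Z,K)] = Σ_z Σ_k min(z,k) · P(Z=z)P(K=k)
 = 0·0.1815 + 0·0.1485 + 4·0.209 + 5·0.171 + 4·0.1595 + 6·0.1305
 = 0 + 0 + 0.836 + 0.855 + 0.638 + 0.783
 = 3.112

3.112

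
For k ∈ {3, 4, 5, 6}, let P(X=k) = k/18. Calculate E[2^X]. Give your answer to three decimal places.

35.111

E[2^X] = Σ 2^x·P(X=x)
 = 8·1/6 + 16·2/9 + 32·5/18 + 64·1/3
 = 4/3 + 32/9 + 80/9 + 64/3
 = 316/9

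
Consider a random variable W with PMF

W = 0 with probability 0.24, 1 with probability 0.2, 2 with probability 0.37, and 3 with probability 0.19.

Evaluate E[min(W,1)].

0.76

E[min(W,1)] = Σ min(w,1)·P(W=w)
 = 0·0.24 + 1·0.2 + 1·0.37 + 1·0.19
 = 0 + 0.2 + 0.37 + 0.19
 = 0.76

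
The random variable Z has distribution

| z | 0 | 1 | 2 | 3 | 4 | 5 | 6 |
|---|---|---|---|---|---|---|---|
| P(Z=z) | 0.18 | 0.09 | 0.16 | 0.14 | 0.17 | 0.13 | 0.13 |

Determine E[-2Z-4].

-9.88

E[-2Z-4] = Σ (-2z-4)·P(Z=z)
 = (-4)·0.18 + (-6)·0.09 + (-8)·0.16 + (-10)·0.14 + (-12)·0.17 + (-14)·0.13 + (-16)·0.13
 = (-0.72) + (-0.54) + (-1.28) + (-1.4) + (-2.04) + (-1.82) + (-2.08)
 = -9.88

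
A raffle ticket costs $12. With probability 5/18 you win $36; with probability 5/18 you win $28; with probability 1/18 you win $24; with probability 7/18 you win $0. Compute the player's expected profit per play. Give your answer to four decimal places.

7.1111

E[payout] = 36·5/18 + 28·5/18 + 24·1/18 + 0·7/18
 = 10 + 70/9 + 4/3 + 0
 = 172/9
Net = 172/9 - 12 = 64/9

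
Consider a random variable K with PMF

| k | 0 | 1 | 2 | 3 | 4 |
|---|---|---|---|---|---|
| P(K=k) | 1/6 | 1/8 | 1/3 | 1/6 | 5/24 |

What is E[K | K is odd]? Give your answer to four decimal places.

P(K is odd) = 1/8 + 1/6 = 7/24.
E[K | K is odd] = [1·1/8 + 3·1/6] / (7/24)
 = 5/8 / (7/24)
 = 15/7

2.1429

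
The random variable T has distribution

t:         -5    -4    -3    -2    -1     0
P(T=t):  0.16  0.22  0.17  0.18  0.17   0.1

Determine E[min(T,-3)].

-3.54

E[min(T,-3)] = Σ min(t,-3)·P(T=t)
 = (-5)·0.16 + (-4)·0.22 + (-3)·0.17 + (-3)·0.18 + (-3)·0.17 + (-3)·0.1
 = (-0.8) + (-0.88) + (-0.51) + (-0.54) + (-0.51) + (-0.3)
 = -3.54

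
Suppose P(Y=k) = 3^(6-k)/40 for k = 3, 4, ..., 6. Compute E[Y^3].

47.4

E[Y^3] = Σ y^3·P(Y=y)
 = 27·27/40 + 64·9/40 + 125·3/40 + 216·1/40
 = 729/40 + 72/5 + 75/8 + 27/5
 = 237/5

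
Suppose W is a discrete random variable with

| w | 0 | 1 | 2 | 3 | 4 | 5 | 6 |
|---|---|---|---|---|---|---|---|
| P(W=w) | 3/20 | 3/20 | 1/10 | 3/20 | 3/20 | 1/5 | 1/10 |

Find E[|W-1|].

2.3

E[|W-1|] = Σ |w-1|·P(W=w)
 = 1·3/20 + 0·3/20 + 1·1/10 + 2·3/20 + 3·3/20 + 4·1/5 + 5·1/10
 = 3/20 + 0 + 1/10 + 3/10 + 9/20 + 4/5 + 1/2
 = 23/10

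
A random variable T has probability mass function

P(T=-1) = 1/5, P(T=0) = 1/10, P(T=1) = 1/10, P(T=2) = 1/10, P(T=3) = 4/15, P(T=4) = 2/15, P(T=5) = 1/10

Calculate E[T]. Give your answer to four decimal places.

E[T] = Σ t·P(T=t)
 = (-1)·1/5 + 0·1/10 + 1·1/10 + 2·1/10 + 3·4/15 + 4·2/15 + 5·1/10
 = (-1/5) + 0 + 1/10 + 1/5 + 4/5 + 8/15 + 1/2
 = 29/15

1.9333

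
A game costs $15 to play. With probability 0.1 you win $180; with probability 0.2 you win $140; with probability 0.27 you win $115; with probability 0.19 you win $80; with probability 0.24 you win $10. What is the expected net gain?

79.65

E[payout] = 180·0.1 + 140·0.2 + 115·0.27 + 80·0.19 + 10·0.24
 = 18 + 28 + 31.05 + 15.2 + 2.4
 = 94.65
Net = 94.65 - 15 = 79.65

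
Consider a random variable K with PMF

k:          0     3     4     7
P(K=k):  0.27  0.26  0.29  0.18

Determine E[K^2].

15.8

E[K^2] = Σ k^2·P(K=k)
 = 0·0.27 + 9·0.26 + 16·0.29 + 49·0.18
 = 0 + 2.34 + 4.64 + 8.82
 = 15.8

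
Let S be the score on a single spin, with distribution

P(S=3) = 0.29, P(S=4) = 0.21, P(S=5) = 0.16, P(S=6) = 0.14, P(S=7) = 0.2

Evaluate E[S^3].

140.11

E[S^3] = Σ s^3·P(S=s)
 = 27·0.29 + 64·0.21 + 125·0.16 + 216·0.14 + 343·0.2
 = 7.83 + 13.44 + 20 + 30.24 + 68.6
 = 140.11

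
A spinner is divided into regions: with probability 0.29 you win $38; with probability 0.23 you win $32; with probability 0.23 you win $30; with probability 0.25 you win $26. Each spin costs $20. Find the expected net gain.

11.78

E[payout] = 38·0.29 + 32·0.23 + 30·0.23 + 26·0.25
 = 11.02 + 7.36 + 6.9 + 6.5
 = 31.78
Net = 31.78 - 20 = 11.78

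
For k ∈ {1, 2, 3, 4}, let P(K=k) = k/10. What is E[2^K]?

9.8

E[2^K] = Σ 2^k·P(K=k)
 = 2·1/10 + 4·1/5 + 8·3/10 + 16·2/5
 = 1/5 + 4/5 + 12/5 + 32/5
 = 49/5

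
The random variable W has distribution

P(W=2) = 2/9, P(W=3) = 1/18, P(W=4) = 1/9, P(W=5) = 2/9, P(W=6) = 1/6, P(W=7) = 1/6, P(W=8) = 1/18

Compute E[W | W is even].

P(W is even) = 2/9 + 1/9 + 1/6 + 1/18 = 5/9.
E[W | W is even] = [2·2/9 + 4·1/9 + 6·1/6 + 8·1/18] / (5/9)
 = 7/3 / (5/9)
 = 21/5

4.2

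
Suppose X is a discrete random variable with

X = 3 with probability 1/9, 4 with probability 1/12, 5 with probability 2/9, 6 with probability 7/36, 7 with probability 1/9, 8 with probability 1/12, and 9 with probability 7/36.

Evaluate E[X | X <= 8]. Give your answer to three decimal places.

5.448

P(X <= 8) = 1/9 + 1/12 + 2/9 + 7/36 + 1/9 + 1/12 = 29/36.
E[X | X <= 8] = [3·1/9 + 4·1/12 + 5·2/9 + 6·7/36 + 7·1/9 + 8·1/12] / (29/36)
 = 79/18 / (29/36)
 = 158/29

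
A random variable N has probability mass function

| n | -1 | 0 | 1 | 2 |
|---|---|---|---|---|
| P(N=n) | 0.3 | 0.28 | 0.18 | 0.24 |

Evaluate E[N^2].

E[N^2] = Σ n^2·P(N=n)
 = 1·0.3 + 0·0.28 + 1·0.18 + 4·0.24
 = 0.3 + 0 + 0.18 + 0.96
 = 1.44

1.44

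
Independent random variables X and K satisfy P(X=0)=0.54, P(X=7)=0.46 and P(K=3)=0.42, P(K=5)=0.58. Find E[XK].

E[XK] = Σ_x Σ_k xk · P(X=x)P(K=k)
 = 0·0.2268 + 0·0.3132 + 21·0.1932 + 35·0.2668
 = 0 + 0 + 4.0572 + 9.338
 = 13.3952

13.3952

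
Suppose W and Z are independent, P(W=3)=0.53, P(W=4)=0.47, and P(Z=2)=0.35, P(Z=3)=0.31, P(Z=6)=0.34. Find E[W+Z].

E[W+Z] = Σ_w Σ_z (w+z) · P(W=w)P(Z=z)
 = 5·0.1855 + 6·0.1643 + 9·0.1802 + 6·0.1645 + 7·0.1457 + 10·0.1598
 = 0.9275 + 0.9858 + 1.6218 + 0.987 + 1.0199 + 1.598
 = 7.14

7.14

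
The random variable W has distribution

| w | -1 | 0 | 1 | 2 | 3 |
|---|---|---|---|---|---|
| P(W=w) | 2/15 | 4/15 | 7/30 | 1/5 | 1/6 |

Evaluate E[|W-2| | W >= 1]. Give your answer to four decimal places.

P(W >= 1) = 7/30 + 1/5 + 1/6 = 3/5.
E[|W-2| | W >= 1] = [1·7/30 + 0·1/5 + 1·1/6] / (3/5)
 = 2/5 / (3/5)
 = 2/3

0.6667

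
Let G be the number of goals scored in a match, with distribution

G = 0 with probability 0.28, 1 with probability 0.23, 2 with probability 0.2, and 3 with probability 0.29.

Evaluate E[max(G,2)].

2.29

E[max(G,2)] = Σ max(g,2)·P(G=g)
 = 2·0.28 + 2·0.23 + 2·0.2 + 3·0.29
 = 0.56 + 0.46 + 0.4 + 0.87
 = 2.29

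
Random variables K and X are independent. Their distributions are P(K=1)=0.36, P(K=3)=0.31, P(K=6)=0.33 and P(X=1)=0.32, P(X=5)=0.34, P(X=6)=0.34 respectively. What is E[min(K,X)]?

2.4314

E[min(K,X)] = Σ_k Σ_x min(k,x) · P(K=k)P(X=x)
 = 1·0.1152 + 1·0.1224 + 1·0.1224 + 1·0.0992 + 3·0.1054 + 3·0.1054 + 1·0.1056 + 5·0.1122 + 6·0.1122
 = 0.1152 + 0.1224 + 0.1224 + 0.0992 + 0.3162 + 0.3162 + 0.1056 + 0.561 + 0.6732
 = 2.4314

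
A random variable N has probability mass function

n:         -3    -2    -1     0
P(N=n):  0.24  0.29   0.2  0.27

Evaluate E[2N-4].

-7

E[2N-4] = Σ (2n-4)·P(N=n)
 = (-10)·0.24 + (-8)·0.29 + (-6)·0.2 + (-4)·0.27
 = (-2.4) + (-2.32) + (-1.2) + (-1.08)
 = -7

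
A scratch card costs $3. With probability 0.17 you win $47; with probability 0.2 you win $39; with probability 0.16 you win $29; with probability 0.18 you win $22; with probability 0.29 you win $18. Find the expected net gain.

26.61

E[payout] = 47·0.17 + 39·0.2 + 29·0.16 + 22·0.18 + 18·0.29
 = 7.99 + 7.8 + 4.64 + 3.96 + 5.22
 = 29.61
Net = 29.61 - 3 = 26.61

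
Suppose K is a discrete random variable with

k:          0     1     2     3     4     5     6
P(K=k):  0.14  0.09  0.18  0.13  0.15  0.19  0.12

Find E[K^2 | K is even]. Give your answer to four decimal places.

12.6102

P(K is even) = 0.14 + 0.18 + 0.15 + 0.12 = 0.59.
E[K^2 | K is even] = [0·0.14 + 4·0.18 + 16·0.15 + 36·0.12] / 0.59
 = 7.44 / 0.59
 = 744/59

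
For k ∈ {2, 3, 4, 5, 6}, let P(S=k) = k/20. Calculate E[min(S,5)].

E[min(S,5)] = Σ min(s,5)·P(S=s)
 = 2·1/10 + 3·3/20 + 4·1/5 + 5·1/4 + 5·3/10
 = 1/5 + 9/20 + 4/5 + 5/4 + 3/2
 = 21/5

4.2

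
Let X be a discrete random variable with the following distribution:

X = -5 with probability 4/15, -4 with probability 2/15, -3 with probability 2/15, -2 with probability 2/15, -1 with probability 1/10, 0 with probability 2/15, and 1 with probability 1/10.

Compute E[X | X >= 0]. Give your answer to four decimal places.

P(X >= 0) = 2/15 + 1/10 = 7/30.
E[X | X >= 0] = [0·2/15 + 1·1/10] / (7/30)
 = 1/10 / (7/30)
 = 3/7

0.4286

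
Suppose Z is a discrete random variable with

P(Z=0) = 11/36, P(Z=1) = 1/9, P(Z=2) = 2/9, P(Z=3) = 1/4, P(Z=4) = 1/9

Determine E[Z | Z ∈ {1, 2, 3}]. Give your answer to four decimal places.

2.2381

P(Z ∈ {1, 2, 3}) = 1/9 + 2/9 + 1/4 = 7/12.
E[Z | Z ∈ {1, 2, 3}] = [1·1/9 + 2·2/9 + 3·1/4] / (7/12)
 = 47/36 / (7/12)
 = 47/21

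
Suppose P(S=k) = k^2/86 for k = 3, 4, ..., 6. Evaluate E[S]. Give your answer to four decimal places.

5.0233

E[S] = Σ s·P(S=s)
 = 3·9/86 + 4·8/43 + 5·25/86 + 6·18/43
 = 27/86 + 32/43 + 125/86 + 108/43
 = 216/43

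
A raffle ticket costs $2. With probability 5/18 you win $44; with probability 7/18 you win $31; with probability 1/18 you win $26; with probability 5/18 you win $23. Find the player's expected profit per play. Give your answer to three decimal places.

30.111

E[payout] = 44·5/18 + 31·7/18 + 26·1/18 + 23·5/18
 = 110/9 + 217/18 + 13/9 + 115/18
 = 289/9
Net = 289/9 - 2 = 271/9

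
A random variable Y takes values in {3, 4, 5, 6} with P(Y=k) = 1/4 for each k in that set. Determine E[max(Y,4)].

4.75

E[max(Y,4)] = Σ max(y,4)·P(Y=y)
 = 4·1/4 + 4·1/4 + 5·1/4 + 6·1/4
 = 1 + 1 + 5/4 + 3/2
 = 19/4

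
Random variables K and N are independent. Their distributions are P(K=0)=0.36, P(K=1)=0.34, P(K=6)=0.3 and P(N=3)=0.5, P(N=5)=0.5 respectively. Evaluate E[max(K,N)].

E[max(K,N)] = Σ_k Σ_n max(k,n) · P(K=k)P(N=n)
 = 3·0.18 + 5·0.18 + 3·0.17 + 5·0.17 + 6·0.15 + 6·0.15
 = 0.54 + 0.9 + 0.51 + 0.85 + 0.9 + 0.9
 = 4.6

4.6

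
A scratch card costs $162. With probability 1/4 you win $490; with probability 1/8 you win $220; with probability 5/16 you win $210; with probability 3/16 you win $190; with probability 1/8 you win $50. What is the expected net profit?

E[payout] = 490·1/4 + 220·1/8 + 210·5/16 + 190·3/16 + 50·1/8
 = 245/2 + 55/2 + 525/8 + 285/8 + 25/4
 = 515/2
Net = 515/2 - 162 = 191/2

95.5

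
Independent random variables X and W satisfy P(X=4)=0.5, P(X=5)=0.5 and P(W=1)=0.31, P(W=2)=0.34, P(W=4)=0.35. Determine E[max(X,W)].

4.5

E[max(X,W)] = Σ_x Σ_w max(x,w) · P(X=x)P(W=w)
 = 4·0.155 + 4·0.17 + 4·0.175 + 5·0.155 + 5·0.17 + 5·0.175
 = 0.62 + 0.68 + 0.7 + 0.775 + 0.85 + 0.875
 = 4.5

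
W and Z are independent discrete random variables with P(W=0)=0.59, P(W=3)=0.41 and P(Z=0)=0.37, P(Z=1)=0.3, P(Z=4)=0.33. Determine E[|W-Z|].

E[|W-Z|] = Σ_w Σ_z |w-z| · P(W=w)P(Z=z)
 = 0·0.2183 + 1·0.177 + 4·0.1947 + 3·0.1517 + 2·0.123 + 1·0.1353
 = 0 + 0.177 + 0.7788 + 0.4551 + 0.246 + 0.1353
 = 1.7922

1.7922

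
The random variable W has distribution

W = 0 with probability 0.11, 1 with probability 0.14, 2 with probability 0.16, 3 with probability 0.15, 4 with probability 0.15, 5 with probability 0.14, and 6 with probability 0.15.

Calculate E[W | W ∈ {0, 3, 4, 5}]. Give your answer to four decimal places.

3.1818

P(W ∈ {0, 3, 4, 5}) = 0.11 + 0.15 + 0.15 + 0.14 = 0.55.
E[W | W ∈ {0, 3, 4, 5}] = [0·0.11 + 3·0.15 + 4·0.15 + 5·0.14] / 0.55
 = 1.75 / 0.55
 = 35/11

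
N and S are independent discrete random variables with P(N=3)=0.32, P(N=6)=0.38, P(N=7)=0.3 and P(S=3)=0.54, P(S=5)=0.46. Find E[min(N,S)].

3.6256

E[min(N,S)] = Σ_n Σ_s min(n,s) · P(N=n)P(S=s)
 = 3·0.1728 + 3·0.1472 + 3·0.2052 + 5·0.1748 + 3·0.162 + 5·0.138
 = 0.5184 + 0.4416 + 0.6156 + 0.874 + 0.486 + 0.69
 = 3.6256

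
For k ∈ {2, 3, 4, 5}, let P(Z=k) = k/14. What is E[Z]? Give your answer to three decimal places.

E[Z] = Σ z·P(Z=z)
 = 2·1/7 + 3·3/14 + 4·2/7 + 5·5/14
 = 2/7 + 9/14 + 8/7 + 25/14
 = 27/7

3.857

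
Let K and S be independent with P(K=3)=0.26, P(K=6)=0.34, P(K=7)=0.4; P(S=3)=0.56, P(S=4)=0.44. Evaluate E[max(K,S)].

5.7344

E[max(K,S)] = Σ_k Σ_s max(k,s) · P(K=k)P(S=s)
 = 3·0.1456 + 4·0.1144 + 6·0.1904 + 6·0.1496 + 7·0.224 + 7·0.176
 = 0.4368 + 0.4576 + 1.1424 + 0.8976 + 1.568 + 1.232
 = 5.7344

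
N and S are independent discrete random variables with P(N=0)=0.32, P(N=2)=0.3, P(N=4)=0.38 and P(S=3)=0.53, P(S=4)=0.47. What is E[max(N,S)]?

3.6714

E[max(N,S)] = Σ_n Σ_s max(n,s) · P(N=n)P(S=s)
 = 3·0.1696 + 4·0.1504 + 3·0.159 + 4·0.141 + 4·0.2014 + 4·0.1786
 = 0.5088 + 0.6016 + 0.477 + 0.564 + 0.8056 + 0.7144
 = 3.6714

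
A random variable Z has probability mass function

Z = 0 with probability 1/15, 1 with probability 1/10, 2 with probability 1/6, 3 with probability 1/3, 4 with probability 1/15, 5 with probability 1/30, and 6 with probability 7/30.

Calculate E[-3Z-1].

E[-3Z-1] = Σ (-3z-1)·P(Z=z)
 = (-1)·1/15 + (-4)·1/10 + (-7)·1/6 + (-10)·1/3 + (-13)·1/15 + (-16)·1/30 + (-19)·7/30
 = (-1/15) + (-2/5) + (-7/6) + (-10/3) + (-13/15) + (-8/15) + (-133/30)
 = -54/5

-10.8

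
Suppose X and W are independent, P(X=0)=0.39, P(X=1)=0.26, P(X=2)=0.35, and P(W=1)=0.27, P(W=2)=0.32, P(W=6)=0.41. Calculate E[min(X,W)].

E[min(X,W)] = Σ_x Σ_w min(x,w) · P(X=x)P(W=w)
 = 0·0.1053 + 0·0.1248 + 0·0.1599 + 1·0.0702 + 1·0.0832 + 1·0.1066 + 1·0.0945 + 2·0.112 + 2·0.1435
 = 0 + 0 + 0 + 0.0702 + 0.0832 + 0.1066 + 0.0945 + 0.224 + 0.287
 = 0.8655

0.8655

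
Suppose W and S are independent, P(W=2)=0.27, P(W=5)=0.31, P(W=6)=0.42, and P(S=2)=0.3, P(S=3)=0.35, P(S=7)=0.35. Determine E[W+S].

E[W+S] = Σ_w Σ_s (w+s) · P(W=w)P(S=s)
 = 4·0.081 + 5·0.0945 + 9·0.0945 + 7·0.093 + 8·0.1085 + 12·0.1085 + 8·0.126 + 9·0.147 + 13·0.147
 = 0.324 + 0.4725 + 0.8505 + 0.651 + 0.868 + 1.302 + 1.008 + 1.323 + 1.911
 = 8.71

8.71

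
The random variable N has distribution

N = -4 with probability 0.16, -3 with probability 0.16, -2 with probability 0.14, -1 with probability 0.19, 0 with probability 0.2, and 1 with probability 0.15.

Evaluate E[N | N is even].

-1.84

P(N is even) = 0.16 + 0.14 + 0.2 = 0.5.
E[N | N is even] = [(-4)·0.16 + (-2)·0.14 + 0·0.2] / 0.5
 = -0.92 / 0.5
 = -46/25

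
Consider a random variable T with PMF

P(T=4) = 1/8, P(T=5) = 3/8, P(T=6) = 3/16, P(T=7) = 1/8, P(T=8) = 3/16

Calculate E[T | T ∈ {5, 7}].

5.5

P(T ∈ {5, 7}) = 3/8 + 1/8 = 1/2.
E[T | T ∈ {5, 7}] = [5·3/8 + 7·1/8] / (1/2)
 = 11/4 / (1/2)
 = 11/2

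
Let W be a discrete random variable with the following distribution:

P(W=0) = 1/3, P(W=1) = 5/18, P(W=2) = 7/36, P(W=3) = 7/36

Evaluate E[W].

E[W] = Σ w·P(W=w)
 = 0·1/3 + 1·5/18 + 2·7/36 + 3·7/36
 = 0 + 5/18 + 7/18 + 7/12
 = 5/4

1.25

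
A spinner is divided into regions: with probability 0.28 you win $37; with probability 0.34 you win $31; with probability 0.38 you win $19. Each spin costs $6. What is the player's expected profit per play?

E[payout] = 37·0.28 + 31·0.34 + 19·0.38
 = 10.36 + 10.54 + 7.22
 = 28.12
Net = 28.12 - 6 = 22.12

22.12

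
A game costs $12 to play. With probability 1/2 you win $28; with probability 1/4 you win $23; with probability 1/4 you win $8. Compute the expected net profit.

9.75

E[payout] = 28·1/2 + 23·1/4 + 8·1/4
 = 14 + 23/4 + 2
 = 87/4
Net = 87/4 - 12 = 39/4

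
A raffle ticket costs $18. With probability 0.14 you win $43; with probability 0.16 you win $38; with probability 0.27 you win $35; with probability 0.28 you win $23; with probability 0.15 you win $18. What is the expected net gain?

E[payout] = 43·0.14 + 38·0.16 + 35·0.27 + 23·0.28 + 18·0.15
 = 6.02 + 6.08 + 9.45 + 6.44 + 2.7
 = 30.69
Net = 30.69 - 18 = 12.69

12.69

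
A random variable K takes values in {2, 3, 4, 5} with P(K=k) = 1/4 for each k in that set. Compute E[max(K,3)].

3.75

E[max(K,3)] = Σ max(k,3)·P(K=k)
 = 3·1/4 + 3·1/4 + 4·1/4 + 5·1/4
 = 3/4 + 3/4 + 1 + 5/4
 = 15/4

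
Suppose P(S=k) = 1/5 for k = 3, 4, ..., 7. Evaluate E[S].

E[S] = Σ s·P(S=s)
 = 3·1/5 + 4·1/5 + 5·1/5 + 6·1/5 + 7·1/5
 = 3/5 + 4/5 + 1 + 6/5 + 7/5
 = 5

5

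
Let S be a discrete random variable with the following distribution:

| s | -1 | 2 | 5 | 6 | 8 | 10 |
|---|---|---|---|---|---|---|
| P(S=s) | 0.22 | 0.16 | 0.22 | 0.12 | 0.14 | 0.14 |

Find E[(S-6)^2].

E[(S-6)^2] = Σ (s-6)^2·P(S=s)
 = 49·0.22 + 16·0.16 + 1·0.22 + 0·0.12 + 4·0.14 + 16·0.14
 = 10.78 + 2.56 + 0.22 + 0 + 0.56 + 2.24
 = 16.36

16.36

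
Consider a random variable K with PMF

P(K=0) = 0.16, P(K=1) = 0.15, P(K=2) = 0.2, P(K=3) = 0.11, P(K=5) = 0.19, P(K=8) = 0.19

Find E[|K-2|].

2.29

E[|K-2|] = Σ |k-2|·P(K=k)
 = 2·0.16 + 1·0.15 + 0·0.2 + 1·0.11 + 3·0.19 + 6·0.19
 = 0.32 + 0.15 + 0 + 0.11 + 0.57 + 1.14
 = 2.29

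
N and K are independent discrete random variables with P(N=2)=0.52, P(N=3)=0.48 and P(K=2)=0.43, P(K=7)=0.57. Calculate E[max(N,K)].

5.0564

E[max(N,K)] = Σ_n Σ_k max(n,k) · P(N=n)P(K=k)
 = 2·0.2236 + 7·0.2964 + 3·0.2064 + 7·0.2736
 = 0.4472 + 2.0748 + 0.6192 + 1.9152
 = 5.0564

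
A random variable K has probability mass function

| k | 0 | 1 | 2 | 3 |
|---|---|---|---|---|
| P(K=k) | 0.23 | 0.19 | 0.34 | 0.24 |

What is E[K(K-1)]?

E[K(K-1)] = Σ k(k-1)·P(K=k)
 = 0·0.23 + 0·0.19 + 2·0.34 + 6·0.24
 = 0 + 0 + 0.68 + 1.44
 = 2.12

2.12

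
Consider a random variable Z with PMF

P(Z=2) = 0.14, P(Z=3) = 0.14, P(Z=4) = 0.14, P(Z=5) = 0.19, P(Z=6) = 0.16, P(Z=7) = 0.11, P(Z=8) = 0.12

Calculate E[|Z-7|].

2.34

E[|Z-7|] = Σ |z-7|·P(Z=z)
 = 5·0.14 + 4·0.14 + 3·0.14 + 2·0.19 + 1·0.16 + 0·0.11 + 1·0.12
 = 0.7 + 0.56 + 0.42 + 0.38 + 0.16 + 0 + 0.12
 = 2.34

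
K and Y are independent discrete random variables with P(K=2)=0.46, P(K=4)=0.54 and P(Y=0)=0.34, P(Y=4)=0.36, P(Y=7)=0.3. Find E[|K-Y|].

E[|K-Y|] = Σ_k Σ_y |k-y| · P(K=k)P(Y=y)
 = 2·0.1564 + 2·0.1656 + 5·0.138 + 4·0.1836 + 0·0.1944 + 3·0.162
 = 0.3128 + 0.3312 + 0.69 + 0.7344 + 0 + 0.486
 = 2.5544

2.5544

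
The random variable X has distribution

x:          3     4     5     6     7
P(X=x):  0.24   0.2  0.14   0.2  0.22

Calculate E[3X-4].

E[3X-4] = Σ (3x-4)·P(X=x)
 = 5·0.24 + 8·0.2 + 11·0.14 + 14·0.2 + 17·0.22
 = 1.2 + 1.6 + 1.54 + 2.8 + 3.74
 = 10.88

10.88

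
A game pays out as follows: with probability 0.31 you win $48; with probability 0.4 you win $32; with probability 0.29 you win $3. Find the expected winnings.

28.55

E[payout] = 48·0.31 + 32·0.4 + 3·0.29
 = 14.88 + 12.8 + 0.87
 = 28.55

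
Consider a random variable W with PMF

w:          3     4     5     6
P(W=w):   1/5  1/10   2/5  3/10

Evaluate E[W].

E[W] = Σ w·P(W=w)
 = 3·1/5 + 4·1/10 + 5·2/5 + 6·3/10
 = 3/5 + 2/5 + 2 + 9/5
 = 24/5

4.8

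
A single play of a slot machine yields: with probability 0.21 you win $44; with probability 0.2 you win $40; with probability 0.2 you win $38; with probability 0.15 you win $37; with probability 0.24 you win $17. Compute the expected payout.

E[payout] = 44·0.21 + 40·0.2 + 38·0.2 + 37·0.15 + 17·0.24
 = 9.24 + 8 + 7.6 + 5.55 + 4.08
 = 34.47

34.47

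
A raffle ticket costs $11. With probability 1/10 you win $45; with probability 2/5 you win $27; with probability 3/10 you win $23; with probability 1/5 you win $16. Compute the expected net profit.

E[payout] = 45·1/10 + 27·2/5 + 23·3/10 + 16·1/5
 = 9/2 + 54/5 + 69/10 + 16/5
 = 127/5
Net = 127/5 - 11 = 72/5

14.4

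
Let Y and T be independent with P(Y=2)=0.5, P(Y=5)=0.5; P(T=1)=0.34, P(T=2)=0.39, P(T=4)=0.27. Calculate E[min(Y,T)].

E[min(Y,T)] = Σ_y Σ_t min(y,t) · P(Y=y)P(T=t)
 = 1·0.17 + 2·0.195 + 2·0.135 + 1·0.17 + 2·0.195 + 4·0.135
 = 0.17 + 0.39 + 0.27 + 0.17 + 0.39 + 0.54
 = 1.93

1.93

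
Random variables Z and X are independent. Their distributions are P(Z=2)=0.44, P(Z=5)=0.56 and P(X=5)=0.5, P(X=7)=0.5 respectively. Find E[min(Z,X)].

3.68

E[min(Z,X)] = Σ_z Σ_x min(z,x) · P(Z=z)P(X=x)
 = 2·0.22 + 2·0.22 + 5·0.28 + 5·0.28
 = 0.44 + 0.44 + 1.4 + 1.4
 = 3.68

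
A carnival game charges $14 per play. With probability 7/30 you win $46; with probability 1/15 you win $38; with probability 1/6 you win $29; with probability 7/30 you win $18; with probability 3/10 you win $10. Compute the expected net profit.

11.3

E[payout] = 46·7/30 + 38·1/15 + 29·1/6 + 18·7/30 + 10·3/10
 = 161/15 + 38/15 + 29/6 + 21/5 + 3
 = 253/10
Net = 253/10 - 14 = 113/10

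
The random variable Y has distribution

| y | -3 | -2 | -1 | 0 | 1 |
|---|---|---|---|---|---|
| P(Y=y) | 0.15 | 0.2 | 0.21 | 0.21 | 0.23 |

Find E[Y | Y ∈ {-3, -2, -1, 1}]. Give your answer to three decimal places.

P(Y ∈ {-3, -2, -1, 1}) = 0.15 + 0.2 + 0.21 + 0.23 = 0.79.
E[Y | Y ∈ {-3, -2, -1, 1}] = [(-3)·0.15 + (-2)·0.2 + (-1)·0.21 + 1·0.23] / 0.79
 = -0.83 / 0.79
 = -83/79

-1.051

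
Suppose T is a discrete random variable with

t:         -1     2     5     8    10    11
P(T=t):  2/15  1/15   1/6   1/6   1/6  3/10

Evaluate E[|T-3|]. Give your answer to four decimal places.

E[|T-3|] = Σ |t-3|·P(T=t)
 = 4·2/15 + 1·1/15 + 2·1/6 + 5·1/6 + 7·1/6 + 8·3/10
 = 8/15 + 1/15 + 1/3 + 5/6 + 7/6 + 12/5
 = 16/3

5.3333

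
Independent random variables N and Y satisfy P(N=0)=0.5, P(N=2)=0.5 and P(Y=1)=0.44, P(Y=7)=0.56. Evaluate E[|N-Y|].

3.8

E[|N-Y|] = Σ_n Σ_y |n-y| · P(N=n)P(Y=y)
 = 1·0.22 + 7·0.28 + 1·0.22 + 5·0.28
 = 0.22 + 1.96 + 0.22 + 1.4
 = 3.8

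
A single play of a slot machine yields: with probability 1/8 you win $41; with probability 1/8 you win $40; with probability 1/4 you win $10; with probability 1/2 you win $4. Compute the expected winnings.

E[payout] = 41·1/8 + 40·1/8 + 10·1/4 + 4·1/2
 = 41/8 + 5 + 5/2 + 2
 = 117/8

14.625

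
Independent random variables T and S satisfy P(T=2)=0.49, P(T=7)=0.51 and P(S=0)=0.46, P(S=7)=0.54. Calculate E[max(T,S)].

E[max(T,S)] = Σ_t Σ_s max(t,s) · P(T=t)P(S=s)
 = 2·0.2254 + 7·0.2646 + 7·0.2346 + 7·0.2754
 = 0.4508 + 1.8522 + 1.6422 + 1.9278
 = 5.873

5.873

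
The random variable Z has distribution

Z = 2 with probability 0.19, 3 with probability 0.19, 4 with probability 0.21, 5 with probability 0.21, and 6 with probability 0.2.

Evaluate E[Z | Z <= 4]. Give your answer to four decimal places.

P(Z <= 4) = 0.19 + 0.19 + 0.21 = 0.59.
E[Z | Z <= 4] = [2·0.19 + 3·0.19 + 4·0.21] / 0.59
 = 1.79 / 0.59
 = 179/59

3.0339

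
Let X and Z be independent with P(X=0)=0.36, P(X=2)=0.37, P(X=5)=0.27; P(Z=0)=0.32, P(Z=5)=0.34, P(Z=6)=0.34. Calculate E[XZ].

7.8166

E[XZ] = Σ_x Σ_z xz · P(X=x)P(Z=z)
 = 0·0.1152 + 0·0.1224 + 0·0.1224 + 0·0.1184 + 10·0.1258 + 12·0.1258 + 0·0.0864 + 25·0.0918 + 30·0.0918
 = 0 + 0 + 0 + 0 + 1.258 + 1.5096 + 0 + 2.295 + 2.754
 = 7.8166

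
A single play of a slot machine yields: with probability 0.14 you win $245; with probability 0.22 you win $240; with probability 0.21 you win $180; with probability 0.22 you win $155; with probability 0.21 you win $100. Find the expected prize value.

E[payout] = 245·0.14 + 240·0.22 + 180·0.21 + 155·0.22 + 100·0.21
 = 34.3 + 52.8 + 37.8 + 34.1 + 21
 = 180

180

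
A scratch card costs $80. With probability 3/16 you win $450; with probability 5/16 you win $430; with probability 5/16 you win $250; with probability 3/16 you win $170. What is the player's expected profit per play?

248.75

E[payout] = 450·3/16 + 430·5/16 + 250·5/16 + 170·3/16
 = 675/8 + 1075/8 + 625/8 + 255/8
 = 1315/4
Net = 1315/4 - 80 = 995/4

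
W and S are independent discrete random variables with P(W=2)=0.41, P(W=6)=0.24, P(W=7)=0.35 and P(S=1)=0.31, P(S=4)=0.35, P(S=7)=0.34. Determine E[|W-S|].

2.7512

E[|W-S|] = Σ_w Σ_s |w-s| · P(W=w)P(S=s)
 = 1·0.1271 + 2·0.1435 + 5·0.1394 + 5·0.0744 + 2·0.084 + 1·0.0816 + 6·0.1085 + 3·0.1225 + 0·0.119
 = 0.1271 + 0.287 + 0.697 + 0.372 + 0.168 + 0.0816 + 0.651 + 0.3675 + 0
 = 2.7512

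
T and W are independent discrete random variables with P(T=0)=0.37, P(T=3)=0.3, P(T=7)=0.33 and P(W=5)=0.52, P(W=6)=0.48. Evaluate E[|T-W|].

3.2732

E[|T-W|] = Σ_t Σ_w |t-w| · P(T=t)P(W=w)
 = 5·0.1924 + 6·0.1776 + 2·0.156 + 3·0.144 + 2·0.1716 + 1·0.1584
 = 0.962 + 1.0656 + 0.312 + 0.432 + 0.3432 + 0.1584
 = 3.2732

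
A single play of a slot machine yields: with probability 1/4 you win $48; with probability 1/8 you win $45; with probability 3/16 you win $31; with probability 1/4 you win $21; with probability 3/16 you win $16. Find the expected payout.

E[payout] = 48·1/4 + 45·1/8 + 31·3/16 + 21·1/4 + 16·3/16
 = 12 + 45/8 + 93/16 + 21/4 + 3
 = 507/16

31.6875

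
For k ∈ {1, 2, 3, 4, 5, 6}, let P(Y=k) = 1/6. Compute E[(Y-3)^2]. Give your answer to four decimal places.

3.1667

E[(Y-3)^2] = Σ (y-3)^2·P(Y=y)
 = 4·1/6 + 1·1/6 + 0·1/6 + 1·1/6 + 4·1/6 + 9·1/6
 = 2/3 + 1/6 + 0 + 1/6 + 2/3 + 3/2
 = 19/6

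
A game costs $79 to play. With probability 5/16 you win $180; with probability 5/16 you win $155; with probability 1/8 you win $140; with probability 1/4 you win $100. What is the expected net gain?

E[payout] = 180·5/16 + 155·5/16 + 140·1/8 + 100·1/4
 = 225/4 + 775/16 + 35/2 + 25
 = 2355/16
Net = 2355/16 - 79 = 1091/16

68.1875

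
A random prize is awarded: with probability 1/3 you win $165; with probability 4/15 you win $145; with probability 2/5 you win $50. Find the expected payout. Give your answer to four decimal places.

113.6667

E[payout] = 165·1/3 + 145·4/15 + 50·2/5
 = 55 + 116/3 + 20
 = 341/3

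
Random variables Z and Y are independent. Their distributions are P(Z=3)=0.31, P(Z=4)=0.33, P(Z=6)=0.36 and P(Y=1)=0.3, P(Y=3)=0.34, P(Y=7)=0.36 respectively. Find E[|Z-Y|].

E[|Z-Y|] = Σ_z Σ_y |z-y| · P(Z=z)P(Y=y)
 = 2·0.093 + 0·0.1054 + 4·0.1116 + 3·0.099 + 1·0.1122 + 3·0.1188 + 5·0.108 + 3·0.1224 + 1·0.1296
 = 0.186 + 0 + 0.4464 + 0.297 + 0.1122 + 0.3564 + 0.54 + 0.3672 + 0.1296
 = 2.4348

2.4348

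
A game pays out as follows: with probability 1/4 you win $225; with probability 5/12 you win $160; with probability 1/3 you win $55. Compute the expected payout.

141.25

E[payout] = 225·1/4 + 160·5/12 + 55·1/3
 = 225/4 + 200/3 + 55/3
 = 565/4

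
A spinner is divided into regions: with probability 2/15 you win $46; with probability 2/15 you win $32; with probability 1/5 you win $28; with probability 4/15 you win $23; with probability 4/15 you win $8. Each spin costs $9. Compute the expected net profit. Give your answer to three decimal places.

15.267

E[payout] = 46·2/15 + 32·2/15 + 28·1/5 + 23·4/15 + 8·4/15
 = 92/15 + 64/15 + 28/5 + 92/15 + 32/15
 = 364/15
Net = 364/15 - 9 = 229/15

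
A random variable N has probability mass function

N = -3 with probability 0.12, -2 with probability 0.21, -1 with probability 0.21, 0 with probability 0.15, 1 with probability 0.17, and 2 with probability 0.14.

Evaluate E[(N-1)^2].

E[(N-1)^2] = Σ (n-1)^2·P(N=n)
 = 16·0.12 + 9·0.21 + 4·0.21 + 1·0.15 + 0·0.17 + 1·0.14
 = 1.92 + 1.89 + 0.84 + 0.15 + 0 + 0.14
 = 4.94

4.94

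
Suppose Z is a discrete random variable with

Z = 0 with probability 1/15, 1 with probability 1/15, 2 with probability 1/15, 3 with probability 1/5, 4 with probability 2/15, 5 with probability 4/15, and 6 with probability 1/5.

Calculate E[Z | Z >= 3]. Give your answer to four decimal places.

4.5833

P(Z >= 3) = 1/5 + 2/15 + 4/15 + 1/5 = 4/5.
E[Z | Z >= 3] = [3·1/5 + 4·2/15 + 5·4/15 + 6·1/5] / (4/5)
 = 11/3 / (4/5)
 = 55/12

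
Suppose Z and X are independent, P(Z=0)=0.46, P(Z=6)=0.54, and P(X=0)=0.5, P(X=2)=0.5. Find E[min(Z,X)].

E[min(Z,X)] = Σ_z Σ_x min(z,x) · P(Z=z)P(X=x)
 = 0·0.23 + 0·0.23 + 0·0.27 + 2·0.27
 = 0 + 0 + 0 + 0.54
 = 0.54

0.54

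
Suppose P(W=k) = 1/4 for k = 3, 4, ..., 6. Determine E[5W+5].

E[5W+5] = Σ (5w+5)·P(W=w)
 = 20·1/4 + 25·1/4 + 30·1/4 + 35·1/4
 = 5 + 25/4 + 15/2 + 35/4
 = 55/2

27.5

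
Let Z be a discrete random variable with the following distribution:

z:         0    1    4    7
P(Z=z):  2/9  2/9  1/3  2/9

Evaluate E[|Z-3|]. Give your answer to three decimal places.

2.333

E[|Z-3|] = Σ |z-3|·P(Z=z)
 = 3·2/9 + 2·2/9 + 1·1/3 + 4·2/9
 = 2/3 + 4/9 + 1/3 + 8/9
 = 7/3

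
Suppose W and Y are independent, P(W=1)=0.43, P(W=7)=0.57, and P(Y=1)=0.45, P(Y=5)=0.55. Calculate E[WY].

E[WY] = Σ_w Σ_y wy · P(W=w)P(Y=y)
 = 1·0.1935 + 5·0.2365 + 7·0.2565 + 35·0.3135
 = 0.1935 + 1.1825 + 1.7955 + 10.9725
 = 14.144

14.144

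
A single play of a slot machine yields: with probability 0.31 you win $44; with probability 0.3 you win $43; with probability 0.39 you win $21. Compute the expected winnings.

34.73

E[payout] = 44·0.31 + 43·0.3 + 21·0.39
 = 13.64 + 12.9 + 8.19
 = 34.73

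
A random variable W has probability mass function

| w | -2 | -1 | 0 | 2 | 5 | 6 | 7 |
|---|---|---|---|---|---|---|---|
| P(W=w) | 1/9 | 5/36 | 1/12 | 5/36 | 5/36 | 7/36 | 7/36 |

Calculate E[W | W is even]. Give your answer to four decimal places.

2.3158

P(W is even) = 1/9 + 1/12 + 5/36 + 7/36 = 19/36.
E[W | W is even] = [(-2)·1/9 + 0·1/12 + 2·5/36 + 6·7/36] / (19/36)
 = 11/9 / (19/36)
 = 44/19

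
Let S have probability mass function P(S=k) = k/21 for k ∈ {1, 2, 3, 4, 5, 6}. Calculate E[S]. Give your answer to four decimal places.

E[S] = Σ s·P(S=s)
 = 1·1/21 + 2·2/21 + 3·1/7 + 4·4/21 + 5·5/21 + 6·2/7
 = 1/21 + 4/21 + 3/7 + 16/21 + 25/21 + 12/7
 = 13/3

4.3333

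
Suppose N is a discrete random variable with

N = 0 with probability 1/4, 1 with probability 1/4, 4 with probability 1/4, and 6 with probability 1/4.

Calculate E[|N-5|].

E[|N-5|] = Σ |n-5|·P(N=n)
 = 5·1/4 + 4·1/4 + 1·1/4 + 1·1/4
 = 5/4 + 1 + 1/4 + 1/4
 = 11/4

2.75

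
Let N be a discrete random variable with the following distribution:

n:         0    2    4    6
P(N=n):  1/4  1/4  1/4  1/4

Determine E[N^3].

E[N^3] = Σ n^3·P(N=n)
 = 0·1/4 + 8·1/4 + 64·1/4 + 216·1/4
 = 0 + 2 + 16 + 54
 = 72

72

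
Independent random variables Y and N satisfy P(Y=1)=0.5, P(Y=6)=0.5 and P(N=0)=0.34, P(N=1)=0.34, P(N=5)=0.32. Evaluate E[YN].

E[YN] = Σ_y Σ_n yn · P(Y=y)P(N=n)
 = 0·0.17 + 1·0.17 + 5·0.16 + 0·0.17 + 6·0.17 + 30·0.16
 = 0 + 0.17 + 0.8 + 0 + 1.02 + 4.8
 = 6.79

6.79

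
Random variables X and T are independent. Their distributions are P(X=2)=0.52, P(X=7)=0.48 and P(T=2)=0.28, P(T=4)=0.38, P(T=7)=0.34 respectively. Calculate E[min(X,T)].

E[min(X,T)] = Σ_x Σ_t min(x,t) · P(X=x)P(T=t)
 = 2·0.1456 + 2·0.1976 + 2·0.1768 + 2·0.1344 + 4·0.1824 + 7·0.1632
 = 0.2912 + 0.3952 + 0.3536 + 0.2688 + 0.7296 + 1.1424
 = 3.1808

3.1808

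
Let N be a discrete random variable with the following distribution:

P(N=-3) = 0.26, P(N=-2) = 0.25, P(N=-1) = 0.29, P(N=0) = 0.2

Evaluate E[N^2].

3.63

E[N^2] = Σ n^2·P(N=n)
 = 9·0.26 + 4·0.25 + 1·0.29 + 0·0.2
 = 2.34 + 1 + 0.29 + 0
 = 3.63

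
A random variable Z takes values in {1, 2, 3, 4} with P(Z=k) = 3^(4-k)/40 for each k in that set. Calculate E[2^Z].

E[2^Z] = Σ 2^z·P(Z=z)
 = 2·27/40 + 4·9/40 + 8·3/40 + 16·1/40
 = 27/20 + 9/10 + 3/5 + 2/5
 = 13/4

3.25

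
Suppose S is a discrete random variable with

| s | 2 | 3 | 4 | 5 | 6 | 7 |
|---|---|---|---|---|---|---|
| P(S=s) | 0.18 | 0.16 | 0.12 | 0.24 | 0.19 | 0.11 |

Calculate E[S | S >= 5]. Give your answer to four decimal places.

P(S >= 5) = 0.24 + 0.19 + 0.11 = 0.54.
E[S | S >= 5] = [5·0.24 + 6·0.19 + 7·0.11] / 0.54
 = 3.11 / 0.54
 = 311/54

5.7593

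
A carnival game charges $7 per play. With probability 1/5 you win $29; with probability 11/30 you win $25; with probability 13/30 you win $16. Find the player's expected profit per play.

14.9

E[payout] = 29·1/5 + 25·11/30 + 16·13/30
 = 29/5 + 55/6 + 104/15
 = 219/10
Net = 219/10 - 7 = 149/10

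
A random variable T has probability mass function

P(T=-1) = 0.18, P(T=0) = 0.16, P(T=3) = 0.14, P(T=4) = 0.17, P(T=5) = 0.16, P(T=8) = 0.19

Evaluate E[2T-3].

3.48

E[2T-3] = Σ (2t-3)·P(T=t)
 = (-5)·0.18 + (-3)·0.16 + 3·0.14 + 5·0.17 + 7·0.16 + 13·0.19
 = (-0.9) + (-0.48) + 0.42 + 0.85 + 1.12 + 2.47
 = 3.48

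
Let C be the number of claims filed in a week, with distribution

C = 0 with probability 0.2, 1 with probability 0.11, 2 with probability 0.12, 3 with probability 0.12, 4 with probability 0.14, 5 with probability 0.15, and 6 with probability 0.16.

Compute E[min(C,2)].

1.49

E[min(C,2)] = Σ min(c,2)·P(C=c)
 = 0·0.2 + 1·0.11 + 2·0.12 + 2·0.12 + 2·0.14 + 2·0.15 + 2·0.16
 = 0 + 0.11 + 0.24 + 0.24 + 0.28 + 0.3 + 0.32
 = 1.49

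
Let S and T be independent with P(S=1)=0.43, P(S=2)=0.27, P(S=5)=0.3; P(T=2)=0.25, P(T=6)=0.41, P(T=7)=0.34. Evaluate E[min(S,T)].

2.245

E[min(S,T)] = Σ_s Σ_t min(s,t) · P(S=s)P(T=t)
 = 1·0.1075 + 1·0.1763 + 1·0.1462 + 2·0.0675 + 2·0.1107 + 2·0.0918 + 2·0.075 + 5·0.123 + 5·0.102
 = 0.1075 + 0.1763 + 0.1462 + 0.135 + 0.2214 + 0.1836 + 0.15 + 0.615 + 0.51
 = 2.245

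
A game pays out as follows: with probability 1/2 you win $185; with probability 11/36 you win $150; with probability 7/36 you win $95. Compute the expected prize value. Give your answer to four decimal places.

156.8056

E[payout] = 185·1/2 + 150·11/36 + 95·7/36
 = 185/2 + 275/6 + 665/36
 = 5645/36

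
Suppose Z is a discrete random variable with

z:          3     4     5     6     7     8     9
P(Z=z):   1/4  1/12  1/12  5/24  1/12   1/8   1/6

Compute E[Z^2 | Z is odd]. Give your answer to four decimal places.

37.5714

P(Z is odd) = 1/4 + 1/12 + 1/12 + 1/6 = 7/12.
E[Z^2 | Z is odd] = [9·1/4 + 25·1/12 + 49·1/12 + 81·1/6] / (7/12)
 = 263/12 / (7/12)
 = 263/7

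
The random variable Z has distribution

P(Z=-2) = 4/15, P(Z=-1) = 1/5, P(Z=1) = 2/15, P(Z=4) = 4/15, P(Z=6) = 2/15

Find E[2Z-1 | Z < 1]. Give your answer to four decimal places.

P(Z < 1) = 4/15 + 1/5 = 7/15.
E[2Z-1 | Z < 1] = [(-5)·4/15 + (-3)·1/5] / (7/15)
 = -29/15 / (7/15)
 = -29/7

-4.1429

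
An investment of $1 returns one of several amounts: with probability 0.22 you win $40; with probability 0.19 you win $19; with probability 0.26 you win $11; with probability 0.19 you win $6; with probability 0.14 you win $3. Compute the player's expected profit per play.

15.83

E[payout] = 40·0.22 + 19·0.19 + 11·0.26 + 6·0.19 + 3·0.14
 = 8.8 + 3.61 + 2.86 + 1.14 + 0.42
 = 16.83
Net = 16.83 - 1 = 15.83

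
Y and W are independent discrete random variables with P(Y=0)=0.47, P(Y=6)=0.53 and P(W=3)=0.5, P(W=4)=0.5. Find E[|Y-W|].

2.97

E[|Y-W|] = Σ_y Σ_w |y-w| · P(Y=y)P(W=w)
 = 3·0.235 + 4·0.235 + 3·0.265 + 2·0.265
 = 0.705 + 0.94 + 0.795 + 0.53
 = 2.97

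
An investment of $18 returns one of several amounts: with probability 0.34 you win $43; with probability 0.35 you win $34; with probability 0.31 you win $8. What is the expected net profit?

11

E[payout] = 43·0.34 + 34·0.35 + 8·0.31
 = 14.62 + 11.9 + 2.48
 = 29
Net = 29 - 18 = 11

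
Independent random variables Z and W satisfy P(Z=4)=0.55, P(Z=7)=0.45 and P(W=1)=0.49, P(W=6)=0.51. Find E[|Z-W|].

E[|Z-W|] = Σ_z Σ_w |z-w| · P(Z=z)P(W=w)
 = 3·0.2695 + 2·0.2805 + 6·0.2205 + 1·0.2295
 = 0.8085 + 0.561 + 1.323 + 0.2295
 = 2.922

2.922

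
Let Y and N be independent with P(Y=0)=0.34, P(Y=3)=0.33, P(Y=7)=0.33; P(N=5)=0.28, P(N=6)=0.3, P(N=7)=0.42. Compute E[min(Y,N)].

3.0162

E[min(Y,N)] = Σ_y Σ_n min(y,n) · P(Y=y)P(N=n)
 = 0·0.0952 + 0·0.102 + 0·0.1428 + 3·0.0924 + 3·0.099 + 3·0.1386 + 5·0.0924 + 6·0.099 + 7·0.1386
 = 0 + 0 + 0 + 0.2772 + 0.297 + 0.4158 + 0.462 + 0.594 + 0.9702
 = 3.0162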